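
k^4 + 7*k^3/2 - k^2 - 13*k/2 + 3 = (k - 1)*(k - 1/2)*(k + 2)*(k + 3)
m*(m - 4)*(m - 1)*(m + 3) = m^4 - 2*m^3 - 11*m^2 + 12*m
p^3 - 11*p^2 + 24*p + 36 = (p - 6)^2*(p + 1)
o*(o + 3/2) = o^2 + 3*o/2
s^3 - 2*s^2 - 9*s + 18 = (s - 3)*(s - 2)*(s + 3)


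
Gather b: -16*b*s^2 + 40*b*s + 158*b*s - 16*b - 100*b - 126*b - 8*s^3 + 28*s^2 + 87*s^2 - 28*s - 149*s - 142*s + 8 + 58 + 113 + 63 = b*(-16*s^2 + 198*s - 242) - 8*s^3 + 115*s^2 - 319*s + 242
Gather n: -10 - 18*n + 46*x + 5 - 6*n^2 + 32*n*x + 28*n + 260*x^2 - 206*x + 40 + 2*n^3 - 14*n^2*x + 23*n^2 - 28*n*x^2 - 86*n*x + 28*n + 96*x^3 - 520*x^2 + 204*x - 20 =2*n^3 + n^2*(17 - 14*x) + n*(-28*x^2 - 54*x + 38) + 96*x^3 - 260*x^2 + 44*x + 15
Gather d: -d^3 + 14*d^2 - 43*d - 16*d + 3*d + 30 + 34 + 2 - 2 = -d^3 + 14*d^2 - 56*d + 64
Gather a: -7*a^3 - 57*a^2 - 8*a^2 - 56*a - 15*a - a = -7*a^3 - 65*a^2 - 72*a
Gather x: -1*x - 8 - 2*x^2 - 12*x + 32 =-2*x^2 - 13*x + 24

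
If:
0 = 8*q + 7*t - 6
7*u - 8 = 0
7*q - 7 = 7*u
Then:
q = 15/7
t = -78/49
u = 8/7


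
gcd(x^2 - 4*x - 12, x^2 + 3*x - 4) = 1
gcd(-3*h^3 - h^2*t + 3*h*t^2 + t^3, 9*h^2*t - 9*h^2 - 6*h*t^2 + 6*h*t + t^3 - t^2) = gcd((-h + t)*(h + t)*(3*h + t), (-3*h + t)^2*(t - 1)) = 1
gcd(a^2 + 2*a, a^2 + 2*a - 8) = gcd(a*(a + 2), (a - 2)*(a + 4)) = 1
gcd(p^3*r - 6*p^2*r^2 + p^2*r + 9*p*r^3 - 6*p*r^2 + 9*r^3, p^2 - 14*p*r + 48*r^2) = 1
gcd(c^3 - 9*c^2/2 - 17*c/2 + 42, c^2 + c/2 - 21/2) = 1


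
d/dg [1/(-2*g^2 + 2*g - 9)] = 2*(2*g - 1)/(2*g^2 - 2*g + 9)^2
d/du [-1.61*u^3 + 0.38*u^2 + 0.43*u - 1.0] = -4.83*u^2 + 0.76*u + 0.43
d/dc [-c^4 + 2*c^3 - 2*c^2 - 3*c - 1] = -4*c^3 + 6*c^2 - 4*c - 3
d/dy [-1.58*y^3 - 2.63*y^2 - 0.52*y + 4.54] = -4.74*y^2 - 5.26*y - 0.52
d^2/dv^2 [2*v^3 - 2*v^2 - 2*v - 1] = 12*v - 4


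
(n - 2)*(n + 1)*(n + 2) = n^3 + n^2 - 4*n - 4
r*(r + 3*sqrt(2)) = r^2 + 3*sqrt(2)*r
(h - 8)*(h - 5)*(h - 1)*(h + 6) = h^4 - 8*h^3 - 31*h^2 + 278*h - 240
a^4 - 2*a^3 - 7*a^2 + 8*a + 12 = (a - 3)*(a - 2)*(a + 1)*(a + 2)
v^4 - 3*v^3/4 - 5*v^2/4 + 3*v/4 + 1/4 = (v - 1)^2*(v + 1/4)*(v + 1)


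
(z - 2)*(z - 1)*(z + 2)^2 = z^4 + z^3 - 6*z^2 - 4*z + 8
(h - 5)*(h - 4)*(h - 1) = h^3 - 10*h^2 + 29*h - 20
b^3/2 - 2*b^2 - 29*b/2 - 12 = (b/2 + 1/2)*(b - 8)*(b + 3)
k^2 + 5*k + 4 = (k + 1)*(k + 4)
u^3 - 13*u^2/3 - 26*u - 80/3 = (u - 8)*(u + 5/3)*(u + 2)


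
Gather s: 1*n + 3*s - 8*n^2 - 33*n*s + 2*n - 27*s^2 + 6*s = -8*n^2 + 3*n - 27*s^2 + s*(9 - 33*n)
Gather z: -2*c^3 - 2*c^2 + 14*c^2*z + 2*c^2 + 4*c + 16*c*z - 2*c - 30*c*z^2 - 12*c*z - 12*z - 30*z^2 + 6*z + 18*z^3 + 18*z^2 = -2*c^3 + 2*c + 18*z^3 + z^2*(-30*c - 12) + z*(14*c^2 + 4*c - 6)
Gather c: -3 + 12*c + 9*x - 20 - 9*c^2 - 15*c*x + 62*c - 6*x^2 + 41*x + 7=-9*c^2 + c*(74 - 15*x) - 6*x^2 + 50*x - 16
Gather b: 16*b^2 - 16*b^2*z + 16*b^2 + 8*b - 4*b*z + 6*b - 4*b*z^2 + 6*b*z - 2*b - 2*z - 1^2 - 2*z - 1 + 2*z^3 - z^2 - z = b^2*(32 - 16*z) + b*(-4*z^2 + 2*z + 12) + 2*z^3 - z^2 - 5*z - 2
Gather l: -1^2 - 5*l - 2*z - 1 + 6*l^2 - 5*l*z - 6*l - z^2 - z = 6*l^2 + l*(-5*z - 11) - z^2 - 3*z - 2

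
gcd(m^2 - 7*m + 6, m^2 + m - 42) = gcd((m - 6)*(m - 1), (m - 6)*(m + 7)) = m - 6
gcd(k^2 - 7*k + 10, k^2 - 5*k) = k - 5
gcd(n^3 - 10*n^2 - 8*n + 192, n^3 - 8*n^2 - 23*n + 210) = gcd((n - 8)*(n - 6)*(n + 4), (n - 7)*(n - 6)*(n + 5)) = n - 6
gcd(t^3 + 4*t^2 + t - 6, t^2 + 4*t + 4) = t + 2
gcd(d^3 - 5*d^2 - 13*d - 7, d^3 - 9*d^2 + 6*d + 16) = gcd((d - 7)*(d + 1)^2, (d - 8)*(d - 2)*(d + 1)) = d + 1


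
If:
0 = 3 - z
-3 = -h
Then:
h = 3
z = 3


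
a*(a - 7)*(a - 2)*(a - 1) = a^4 - 10*a^3 + 23*a^2 - 14*a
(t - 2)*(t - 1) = t^2 - 3*t + 2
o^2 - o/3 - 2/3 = (o - 1)*(o + 2/3)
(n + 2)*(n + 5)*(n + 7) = n^3 + 14*n^2 + 59*n + 70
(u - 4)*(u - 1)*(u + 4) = u^3 - u^2 - 16*u + 16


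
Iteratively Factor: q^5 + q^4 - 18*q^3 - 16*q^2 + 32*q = (q - 4)*(q^4 + 5*q^3 + 2*q^2 - 8*q) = (q - 4)*(q + 4)*(q^3 + q^2 - 2*q) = q*(q - 4)*(q + 4)*(q^2 + q - 2) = q*(q - 4)*(q + 2)*(q + 4)*(q - 1)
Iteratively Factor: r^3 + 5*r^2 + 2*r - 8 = (r + 4)*(r^2 + r - 2) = (r - 1)*(r + 4)*(r + 2)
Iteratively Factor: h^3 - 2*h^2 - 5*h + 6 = (h + 2)*(h^2 - 4*h + 3) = (h - 3)*(h + 2)*(h - 1)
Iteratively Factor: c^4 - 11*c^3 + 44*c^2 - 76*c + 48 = (c - 2)*(c^3 - 9*c^2 + 26*c - 24) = (c - 4)*(c - 2)*(c^2 - 5*c + 6) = (c - 4)*(c - 3)*(c - 2)*(c - 2)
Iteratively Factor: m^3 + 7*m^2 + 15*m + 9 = (m + 3)*(m^2 + 4*m + 3) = (m + 1)*(m + 3)*(m + 3)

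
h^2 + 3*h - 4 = (h - 1)*(h + 4)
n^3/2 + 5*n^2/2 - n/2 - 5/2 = (n/2 + 1/2)*(n - 1)*(n + 5)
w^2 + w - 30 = (w - 5)*(w + 6)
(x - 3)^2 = x^2 - 6*x + 9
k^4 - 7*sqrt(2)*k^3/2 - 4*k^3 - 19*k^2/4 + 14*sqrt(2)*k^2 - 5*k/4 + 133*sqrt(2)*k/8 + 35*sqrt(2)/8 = (k - 5)*(k + 1/2)^2*(k - 7*sqrt(2)/2)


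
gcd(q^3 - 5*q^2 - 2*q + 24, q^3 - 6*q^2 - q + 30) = q^2 - q - 6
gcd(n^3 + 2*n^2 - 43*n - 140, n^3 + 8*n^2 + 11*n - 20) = n^2 + 9*n + 20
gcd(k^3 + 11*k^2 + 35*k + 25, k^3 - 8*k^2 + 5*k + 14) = k + 1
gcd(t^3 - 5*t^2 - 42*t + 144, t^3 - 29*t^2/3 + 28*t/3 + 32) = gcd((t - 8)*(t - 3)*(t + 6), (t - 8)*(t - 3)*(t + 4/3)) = t^2 - 11*t + 24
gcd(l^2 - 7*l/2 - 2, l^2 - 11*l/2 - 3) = l + 1/2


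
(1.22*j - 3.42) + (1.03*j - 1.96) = 2.25*j - 5.38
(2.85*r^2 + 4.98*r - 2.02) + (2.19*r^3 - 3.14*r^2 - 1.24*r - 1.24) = 2.19*r^3 - 0.29*r^2 + 3.74*r - 3.26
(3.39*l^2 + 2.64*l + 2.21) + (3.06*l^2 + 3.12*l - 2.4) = 6.45*l^2 + 5.76*l - 0.19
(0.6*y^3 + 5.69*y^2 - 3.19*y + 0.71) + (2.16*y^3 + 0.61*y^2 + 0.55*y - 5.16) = 2.76*y^3 + 6.3*y^2 - 2.64*y - 4.45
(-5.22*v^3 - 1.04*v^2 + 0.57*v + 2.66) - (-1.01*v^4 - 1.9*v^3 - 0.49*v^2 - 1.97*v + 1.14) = 1.01*v^4 - 3.32*v^3 - 0.55*v^2 + 2.54*v + 1.52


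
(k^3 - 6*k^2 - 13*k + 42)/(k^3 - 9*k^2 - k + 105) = (k - 2)/(k - 5)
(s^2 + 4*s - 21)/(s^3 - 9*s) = (s + 7)/(s*(s + 3))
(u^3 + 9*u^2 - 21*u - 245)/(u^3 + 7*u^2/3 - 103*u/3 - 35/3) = 3*(u + 7)/(3*u + 1)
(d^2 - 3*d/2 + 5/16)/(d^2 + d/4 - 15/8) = (4*d - 1)/(2*(2*d + 3))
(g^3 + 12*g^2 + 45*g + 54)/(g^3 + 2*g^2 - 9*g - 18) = (g^2 + 9*g + 18)/(g^2 - g - 6)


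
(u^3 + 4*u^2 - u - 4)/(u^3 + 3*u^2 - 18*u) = (u^3 + 4*u^2 - u - 4)/(u*(u^2 + 3*u - 18))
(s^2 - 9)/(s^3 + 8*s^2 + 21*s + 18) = (s - 3)/(s^2 + 5*s + 6)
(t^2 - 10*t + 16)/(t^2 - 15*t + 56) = (t - 2)/(t - 7)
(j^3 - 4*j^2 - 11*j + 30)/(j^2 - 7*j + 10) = j + 3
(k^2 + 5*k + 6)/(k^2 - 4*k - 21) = (k + 2)/(k - 7)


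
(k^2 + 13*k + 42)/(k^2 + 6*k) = (k + 7)/k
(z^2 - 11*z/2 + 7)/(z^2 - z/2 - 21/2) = (z - 2)/(z + 3)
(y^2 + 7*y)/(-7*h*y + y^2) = (y + 7)/(-7*h + y)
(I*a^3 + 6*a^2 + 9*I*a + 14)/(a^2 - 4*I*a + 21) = (I*a^2 - a + 2*I)/(a + 3*I)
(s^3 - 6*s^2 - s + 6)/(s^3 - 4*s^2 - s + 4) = (s - 6)/(s - 4)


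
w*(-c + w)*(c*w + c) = -c^2*w^2 - c^2*w + c*w^3 + c*w^2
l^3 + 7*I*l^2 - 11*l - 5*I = (l + I)^2*(l + 5*I)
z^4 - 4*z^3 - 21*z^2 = z^2*(z - 7)*(z + 3)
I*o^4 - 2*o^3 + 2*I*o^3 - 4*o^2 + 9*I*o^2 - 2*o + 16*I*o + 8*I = (o + 1)*(o - 2*I)*(o + 4*I)*(I*o + I)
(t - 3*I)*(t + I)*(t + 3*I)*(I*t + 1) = I*t^4 + 10*I*t^2 + 9*I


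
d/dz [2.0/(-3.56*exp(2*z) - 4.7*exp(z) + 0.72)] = (14.24*exp(z) + 9.4)*exp(z)/(3.56*exp(2*z) + 4.7*exp(z) - 0.72)^2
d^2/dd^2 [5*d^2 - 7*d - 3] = 10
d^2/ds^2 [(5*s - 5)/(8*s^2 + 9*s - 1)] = 10*((s - 1)*(16*s + 9)^2 - (24*s + 1)*(8*s^2 + 9*s - 1))/(8*s^2 + 9*s - 1)^3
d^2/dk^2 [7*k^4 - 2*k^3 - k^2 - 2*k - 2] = 84*k^2 - 12*k - 2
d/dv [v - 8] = 1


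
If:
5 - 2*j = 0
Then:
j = 5/2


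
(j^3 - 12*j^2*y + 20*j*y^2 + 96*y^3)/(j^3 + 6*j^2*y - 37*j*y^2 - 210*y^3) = (j^2 - 6*j*y - 16*y^2)/(j^2 + 12*j*y + 35*y^2)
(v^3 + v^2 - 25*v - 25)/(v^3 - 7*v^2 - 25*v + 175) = (v + 1)/(v - 7)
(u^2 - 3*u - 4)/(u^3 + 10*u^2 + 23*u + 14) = (u - 4)/(u^2 + 9*u + 14)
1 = 1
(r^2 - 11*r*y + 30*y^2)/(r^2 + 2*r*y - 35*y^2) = (r - 6*y)/(r + 7*y)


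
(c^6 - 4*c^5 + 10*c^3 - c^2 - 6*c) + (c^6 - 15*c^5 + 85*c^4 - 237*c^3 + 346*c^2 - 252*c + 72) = 2*c^6 - 19*c^5 + 85*c^4 - 227*c^3 + 345*c^2 - 258*c + 72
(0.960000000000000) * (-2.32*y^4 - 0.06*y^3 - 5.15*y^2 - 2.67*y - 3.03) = -2.2272*y^4 - 0.0576*y^3 - 4.944*y^2 - 2.5632*y - 2.9088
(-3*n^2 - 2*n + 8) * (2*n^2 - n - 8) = -6*n^4 - n^3 + 42*n^2 + 8*n - 64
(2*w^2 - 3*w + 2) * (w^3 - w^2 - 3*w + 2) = 2*w^5 - 5*w^4 - w^3 + 11*w^2 - 12*w + 4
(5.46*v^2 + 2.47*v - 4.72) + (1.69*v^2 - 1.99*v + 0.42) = 7.15*v^2 + 0.48*v - 4.3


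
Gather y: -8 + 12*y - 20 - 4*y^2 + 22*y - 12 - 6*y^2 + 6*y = -10*y^2 + 40*y - 40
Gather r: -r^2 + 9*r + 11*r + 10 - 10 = -r^2 + 20*r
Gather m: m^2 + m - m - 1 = m^2 - 1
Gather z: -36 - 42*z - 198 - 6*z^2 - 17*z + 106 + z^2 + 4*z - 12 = -5*z^2 - 55*z - 140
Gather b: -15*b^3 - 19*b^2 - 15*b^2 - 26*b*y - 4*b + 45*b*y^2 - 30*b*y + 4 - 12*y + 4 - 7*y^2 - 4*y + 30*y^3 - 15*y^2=-15*b^3 - 34*b^2 + b*(45*y^2 - 56*y - 4) + 30*y^3 - 22*y^2 - 16*y + 8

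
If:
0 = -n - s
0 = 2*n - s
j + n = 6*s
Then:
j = 0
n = 0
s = 0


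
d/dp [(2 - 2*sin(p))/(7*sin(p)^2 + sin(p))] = 2*(7*cos(p) - 14/tan(p) - cos(p)/sin(p)^2)/(7*sin(p) + 1)^2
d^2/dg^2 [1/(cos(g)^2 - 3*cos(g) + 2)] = (-4*sin(g)^4 + 3*sin(g)^2 - 69*cos(g)/4 + 9*cos(3*g)/4 + 15)/((cos(g) - 2)^3*(cos(g) - 1)^3)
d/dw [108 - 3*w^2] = -6*w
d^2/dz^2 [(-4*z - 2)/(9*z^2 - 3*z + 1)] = 12*(-3*(2*z + 1)*(6*z - 1)^2 + (18*z + 1)*(9*z^2 - 3*z + 1))/(9*z^2 - 3*z + 1)^3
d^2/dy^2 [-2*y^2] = -4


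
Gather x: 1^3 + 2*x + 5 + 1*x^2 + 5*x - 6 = x^2 + 7*x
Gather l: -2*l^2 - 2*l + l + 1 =-2*l^2 - l + 1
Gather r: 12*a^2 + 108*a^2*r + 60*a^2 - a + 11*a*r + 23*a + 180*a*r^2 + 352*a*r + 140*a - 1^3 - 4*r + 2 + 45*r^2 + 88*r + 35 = 72*a^2 + 162*a + r^2*(180*a + 45) + r*(108*a^2 + 363*a + 84) + 36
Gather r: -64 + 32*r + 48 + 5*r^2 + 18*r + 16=5*r^2 + 50*r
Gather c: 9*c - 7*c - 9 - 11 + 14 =2*c - 6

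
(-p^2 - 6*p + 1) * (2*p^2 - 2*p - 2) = -2*p^4 - 10*p^3 + 16*p^2 + 10*p - 2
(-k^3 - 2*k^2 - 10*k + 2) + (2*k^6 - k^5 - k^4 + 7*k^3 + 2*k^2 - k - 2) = 2*k^6 - k^5 - k^4 + 6*k^3 - 11*k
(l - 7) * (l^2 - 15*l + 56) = l^3 - 22*l^2 + 161*l - 392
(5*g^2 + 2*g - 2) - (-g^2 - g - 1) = 6*g^2 + 3*g - 1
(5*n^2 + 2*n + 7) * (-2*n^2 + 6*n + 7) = -10*n^4 + 26*n^3 + 33*n^2 + 56*n + 49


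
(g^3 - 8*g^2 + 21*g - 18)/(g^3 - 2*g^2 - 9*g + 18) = (g - 3)/(g + 3)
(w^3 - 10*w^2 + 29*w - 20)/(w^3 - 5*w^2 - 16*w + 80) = (w - 1)/(w + 4)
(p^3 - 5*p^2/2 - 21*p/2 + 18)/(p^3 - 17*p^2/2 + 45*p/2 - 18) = (p + 3)/(p - 3)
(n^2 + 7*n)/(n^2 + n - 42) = n/(n - 6)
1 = 1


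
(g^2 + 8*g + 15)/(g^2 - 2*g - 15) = (g + 5)/(g - 5)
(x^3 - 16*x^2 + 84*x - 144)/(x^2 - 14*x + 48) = (x^2 - 10*x + 24)/(x - 8)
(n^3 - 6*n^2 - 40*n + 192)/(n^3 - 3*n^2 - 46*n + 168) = (n^2 - 2*n - 48)/(n^2 + n - 42)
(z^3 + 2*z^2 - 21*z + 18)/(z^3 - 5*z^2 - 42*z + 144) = (z - 1)/(z - 8)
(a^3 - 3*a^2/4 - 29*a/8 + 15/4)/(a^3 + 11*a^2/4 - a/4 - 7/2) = (8*a^2 - 22*a + 15)/(2*(4*a^2 + 3*a - 7))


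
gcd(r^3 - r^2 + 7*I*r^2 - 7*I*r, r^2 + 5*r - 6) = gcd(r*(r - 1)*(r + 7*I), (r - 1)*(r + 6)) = r - 1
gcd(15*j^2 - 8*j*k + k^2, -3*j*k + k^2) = 3*j - k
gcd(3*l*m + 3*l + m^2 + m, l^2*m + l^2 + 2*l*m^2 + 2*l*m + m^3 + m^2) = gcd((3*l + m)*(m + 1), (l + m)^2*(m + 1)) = m + 1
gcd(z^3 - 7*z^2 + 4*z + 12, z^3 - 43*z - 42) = z + 1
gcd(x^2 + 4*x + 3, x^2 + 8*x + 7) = x + 1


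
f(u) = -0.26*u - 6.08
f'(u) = -0.260000000000000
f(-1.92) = -5.58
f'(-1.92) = -0.26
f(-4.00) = -5.04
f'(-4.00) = -0.26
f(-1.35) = -5.73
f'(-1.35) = -0.26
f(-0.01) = -6.08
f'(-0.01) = -0.26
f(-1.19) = -5.77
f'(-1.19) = -0.26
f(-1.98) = -5.57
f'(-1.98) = -0.26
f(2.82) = -6.81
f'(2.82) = -0.26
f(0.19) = -6.13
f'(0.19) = -0.26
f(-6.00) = -4.52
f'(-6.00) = -0.26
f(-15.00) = -2.18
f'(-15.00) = -0.26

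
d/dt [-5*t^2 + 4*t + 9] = 4 - 10*t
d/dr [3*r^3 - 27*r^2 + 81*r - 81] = 9*r^2 - 54*r + 81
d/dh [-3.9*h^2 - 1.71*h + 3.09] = -7.8*h - 1.71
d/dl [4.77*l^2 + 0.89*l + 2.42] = 9.54*l + 0.89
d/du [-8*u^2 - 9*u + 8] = -16*u - 9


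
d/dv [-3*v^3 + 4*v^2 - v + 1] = -9*v^2 + 8*v - 1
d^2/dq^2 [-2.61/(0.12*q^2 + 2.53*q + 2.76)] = (0.075168*q^2 + 1.584792*q - 2.61*(0.24*q + 2.53)*(0.48*q + 5.06) + 1.728864)/(0.12*q^2 + 2.53*q + 2.76)^3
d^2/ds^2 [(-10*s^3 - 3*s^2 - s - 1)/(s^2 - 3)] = 2*(-31*s^3 - 30*s^2 - 279*s - 30)/(s^6 - 9*s^4 + 27*s^2 - 27)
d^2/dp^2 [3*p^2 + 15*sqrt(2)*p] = 6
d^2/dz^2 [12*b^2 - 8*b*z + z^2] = 2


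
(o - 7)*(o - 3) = o^2 - 10*o + 21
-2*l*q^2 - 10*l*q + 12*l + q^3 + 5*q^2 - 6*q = (-2*l + q)*(q - 1)*(q + 6)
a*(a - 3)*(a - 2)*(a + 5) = a^4 - 19*a^2 + 30*a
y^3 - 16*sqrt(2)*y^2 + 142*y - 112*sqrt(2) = (y - 8*sqrt(2))*(y - 7*sqrt(2))*(y - sqrt(2))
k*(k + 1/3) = k^2 + k/3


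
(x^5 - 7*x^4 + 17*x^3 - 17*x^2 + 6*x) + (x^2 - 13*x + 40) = x^5 - 7*x^4 + 17*x^3 - 16*x^2 - 7*x + 40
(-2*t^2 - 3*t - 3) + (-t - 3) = -2*t^2 - 4*t - 6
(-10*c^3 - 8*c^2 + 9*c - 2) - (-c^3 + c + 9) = -9*c^3 - 8*c^2 + 8*c - 11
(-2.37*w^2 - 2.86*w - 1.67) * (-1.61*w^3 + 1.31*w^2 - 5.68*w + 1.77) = 3.8157*w^5 + 1.4999*w^4 + 12.4037*w^3 + 9.8622*w^2 + 4.4234*w - 2.9559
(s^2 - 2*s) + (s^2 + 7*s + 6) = 2*s^2 + 5*s + 6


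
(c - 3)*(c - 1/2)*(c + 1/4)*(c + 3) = c^4 - c^3/4 - 73*c^2/8 + 9*c/4 + 9/8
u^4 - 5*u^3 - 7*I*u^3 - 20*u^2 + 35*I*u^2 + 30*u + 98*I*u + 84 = (u - 7)*(u + 2)*(u - 6*I)*(u - I)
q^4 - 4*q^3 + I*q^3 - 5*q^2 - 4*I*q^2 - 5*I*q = q*(q - 5)*(q + 1)*(q + I)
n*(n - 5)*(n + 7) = n^3 + 2*n^2 - 35*n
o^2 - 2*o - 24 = (o - 6)*(o + 4)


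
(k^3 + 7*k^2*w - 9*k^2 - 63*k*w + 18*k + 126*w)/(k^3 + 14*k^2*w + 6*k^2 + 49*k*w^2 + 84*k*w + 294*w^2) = (k^2 - 9*k + 18)/(k^2 + 7*k*w + 6*k + 42*w)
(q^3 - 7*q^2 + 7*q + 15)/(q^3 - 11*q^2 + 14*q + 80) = (q^2 - 2*q - 3)/(q^2 - 6*q - 16)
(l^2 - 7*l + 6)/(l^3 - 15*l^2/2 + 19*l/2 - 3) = 2/(2*l - 1)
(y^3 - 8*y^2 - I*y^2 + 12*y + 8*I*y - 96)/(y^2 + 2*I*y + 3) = (y^2 - 4*y*(2 + I) + 32*I)/(y - I)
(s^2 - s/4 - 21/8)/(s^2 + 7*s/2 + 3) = (s - 7/4)/(s + 2)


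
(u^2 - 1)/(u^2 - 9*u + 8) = (u + 1)/(u - 8)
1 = 1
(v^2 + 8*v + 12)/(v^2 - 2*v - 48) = (v + 2)/(v - 8)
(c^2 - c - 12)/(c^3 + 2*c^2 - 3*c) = (c - 4)/(c*(c - 1))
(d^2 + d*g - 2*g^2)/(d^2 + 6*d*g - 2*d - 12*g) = (d^2 + d*g - 2*g^2)/(d^2 + 6*d*g - 2*d - 12*g)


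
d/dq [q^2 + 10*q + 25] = 2*q + 10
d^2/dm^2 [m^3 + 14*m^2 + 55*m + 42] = 6*m + 28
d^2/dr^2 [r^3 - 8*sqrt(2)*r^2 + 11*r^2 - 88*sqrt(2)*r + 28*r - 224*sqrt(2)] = 6*r - 16*sqrt(2) + 22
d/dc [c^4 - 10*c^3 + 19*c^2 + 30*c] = 4*c^3 - 30*c^2 + 38*c + 30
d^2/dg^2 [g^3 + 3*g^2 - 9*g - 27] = 6*g + 6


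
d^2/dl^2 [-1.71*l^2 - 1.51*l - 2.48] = -3.42000000000000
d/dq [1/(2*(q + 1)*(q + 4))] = (-q - 5/2)/(q^4 + 10*q^3 + 33*q^2 + 40*q + 16)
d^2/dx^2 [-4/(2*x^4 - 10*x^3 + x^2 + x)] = 8*(x*(12*x^2 - 30*x + 1)*(2*x^3 - 10*x^2 + x + 1) - (8*x^3 - 30*x^2 + 2*x + 1)^2)/(x^3*(2*x^3 - 10*x^2 + x + 1)^3)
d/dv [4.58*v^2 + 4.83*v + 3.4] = 9.16*v + 4.83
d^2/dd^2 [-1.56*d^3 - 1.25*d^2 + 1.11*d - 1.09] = -9.36*d - 2.5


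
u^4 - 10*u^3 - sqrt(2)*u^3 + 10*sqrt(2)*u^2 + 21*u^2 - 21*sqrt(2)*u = u*(u - 7)*(u - 3)*(u - sqrt(2))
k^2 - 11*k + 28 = (k - 7)*(k - 4)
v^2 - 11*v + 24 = (v - 8)*(v - 3)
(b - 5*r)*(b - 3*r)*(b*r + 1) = b^3*r - 8*b^2*r^2 + b^2 + 15*b*r^3 - 8*b*r + 15*r^2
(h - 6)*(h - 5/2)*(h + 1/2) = h^3 - 8*h^2 + 43*h/4 + 15/2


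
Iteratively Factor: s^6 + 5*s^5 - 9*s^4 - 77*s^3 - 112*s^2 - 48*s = (s + 1)*(s^5 + 4*s^4 - 13*s^3 - 64*s^2 - 48*s) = s*(s + 1)*(s^4 + 4*s^3 - 13*s^2 - 64*s - 48) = s*(s + 1)*(s + 3)*(s^3 + s^2 - 16*s - 16) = s*(s + 1)*(s + 3)*(s + 4)*(s^2 - 3*s - 4) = s*(s - 4)*(s + 1)*(s + 3)*(s + 4)*(s + 1)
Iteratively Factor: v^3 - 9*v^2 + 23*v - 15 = (v - 3)*(v^2 - 6*v + 5) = (v - 5)*(v - 3)*(v - 1)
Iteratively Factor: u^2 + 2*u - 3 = (u + 3)*(u - 1)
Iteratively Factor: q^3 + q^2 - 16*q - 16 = (q + 1)*(q^2 - 16) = (q + 1)*(q + 4)*(q - 4)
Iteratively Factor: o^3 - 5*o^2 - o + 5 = (o - 5)*(o^2 - 1) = (o - 5)*(o - 1)*(o + 1)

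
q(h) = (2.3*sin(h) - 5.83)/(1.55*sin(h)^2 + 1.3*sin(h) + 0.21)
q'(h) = (-3.1*sin(h)*cos(h) - 1.3*cos(h))*(2.3*sin(h) - 5.83)/(1.55*sin(h)^2 + 1.3*sin(h) + 0.21)^2 + 2.3*cos(h)/(1.55*sin(h)^2 + 1.3*sin(h) + 0.21) = (-3.565*sin(h)^2 + 18.073*sin(h) + 8.062)*cos(h)/(2.4025*sin(h)^4 + 4.03*sin(h)^3 + 2.341*sin(h)^2 + 0.546*sin(h) + 0.0441)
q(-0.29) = 185.38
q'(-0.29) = 2036.18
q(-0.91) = -51.05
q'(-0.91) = -230.58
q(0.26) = -8.10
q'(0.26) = 28.83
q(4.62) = -17.95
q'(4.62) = 6.07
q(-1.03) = -33.24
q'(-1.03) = -93.95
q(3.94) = -100.99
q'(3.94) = 854.32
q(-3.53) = -5.36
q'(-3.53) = -15.58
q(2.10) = -1.55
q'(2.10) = -1.71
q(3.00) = -12.97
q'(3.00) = -57.96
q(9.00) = -4.84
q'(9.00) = -13.34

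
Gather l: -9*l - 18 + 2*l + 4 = -7*l - 14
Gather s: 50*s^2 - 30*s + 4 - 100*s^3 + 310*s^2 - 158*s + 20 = -100*s^3 + 360*s^2 - 188*s + 24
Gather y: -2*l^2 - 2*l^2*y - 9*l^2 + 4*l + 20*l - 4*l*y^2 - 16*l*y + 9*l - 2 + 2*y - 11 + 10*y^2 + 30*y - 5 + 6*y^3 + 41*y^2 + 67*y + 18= -11*l^2 + 33*l + 6*y^3 + y^2*(51 - 4*l) + y*(-2*l^2 - 16*l + 99)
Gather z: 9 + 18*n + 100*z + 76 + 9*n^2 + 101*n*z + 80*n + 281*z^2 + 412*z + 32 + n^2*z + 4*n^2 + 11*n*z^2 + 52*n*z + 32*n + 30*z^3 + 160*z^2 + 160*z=13*n^2 + 130*n + 30*z^3 + z^2*(11*n + 441) + z*(n^2 + 153*n + 672) + 117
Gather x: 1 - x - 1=-x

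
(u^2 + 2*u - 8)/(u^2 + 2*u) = (u^2 + 2*u - 8)/(u*(u + 2))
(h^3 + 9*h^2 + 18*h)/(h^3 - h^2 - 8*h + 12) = h*(h + 6)/(h^2 - 4*h + 4)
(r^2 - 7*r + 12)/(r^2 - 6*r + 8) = (r - 3)/(r - 2)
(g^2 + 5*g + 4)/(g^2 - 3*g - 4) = (g + 4)/(g - 4)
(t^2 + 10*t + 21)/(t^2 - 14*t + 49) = (t^2 + 10*t + 21)/(t^2 - 14*t + 49)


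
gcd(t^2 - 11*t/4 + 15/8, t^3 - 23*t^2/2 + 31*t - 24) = t - 3/2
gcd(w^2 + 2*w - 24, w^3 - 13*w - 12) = w - 4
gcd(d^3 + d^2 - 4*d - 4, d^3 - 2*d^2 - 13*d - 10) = d^2 + 3*d + 2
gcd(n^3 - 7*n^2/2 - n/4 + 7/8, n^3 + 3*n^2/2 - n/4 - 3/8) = n^2 - 1/4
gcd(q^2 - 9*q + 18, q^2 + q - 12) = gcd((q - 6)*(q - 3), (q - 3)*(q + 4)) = q - 3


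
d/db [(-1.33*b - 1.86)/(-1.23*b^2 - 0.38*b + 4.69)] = (1.6359*b^2 + 0.5054*b - (1.33*b + 1.86)*(2.46*b + 0.38) - 6.2377)/(1.23*b^2 + 0.38*b - 4.69)^2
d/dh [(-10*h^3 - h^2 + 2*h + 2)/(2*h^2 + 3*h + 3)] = h*(-20*h^3 - 60*h^2 - 97*h - 14)/(4*h^4 + 12*h^3 + 21*h^2 + 18*h + 9)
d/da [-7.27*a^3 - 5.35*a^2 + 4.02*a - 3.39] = -21.81*a^2 - 10.7*a + 4.02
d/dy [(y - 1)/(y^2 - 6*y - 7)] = (y^2 - 6*y - 2*(y - 3)*(y - 1) - 7)/(-y^2 + 6*y + 7)^2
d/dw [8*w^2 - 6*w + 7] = 16*w - 6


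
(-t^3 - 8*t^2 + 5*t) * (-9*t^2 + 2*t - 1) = 9*t^5 + 70*t^4 - 60*t^3 + 18*t^2 - 5*t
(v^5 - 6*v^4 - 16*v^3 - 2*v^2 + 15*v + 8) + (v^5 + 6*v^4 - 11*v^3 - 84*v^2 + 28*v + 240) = 2*v^5 - 27*v^3 - 86*v^2 + 43*v + 248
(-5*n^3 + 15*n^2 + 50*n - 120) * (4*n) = -20*n^4 + 60*n^3 + 200*n^2 - 480*n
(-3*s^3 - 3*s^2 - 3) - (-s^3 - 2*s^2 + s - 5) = -2*s^3 - s^2 - s + 2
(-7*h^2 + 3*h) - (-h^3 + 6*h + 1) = h^3 - 7*h^2 - 3*h - 1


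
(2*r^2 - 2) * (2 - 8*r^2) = -16*r^4 + 20*r^2 - 4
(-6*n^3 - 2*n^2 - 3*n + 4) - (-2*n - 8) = -6*n^3 - 2*n^2 - n + 12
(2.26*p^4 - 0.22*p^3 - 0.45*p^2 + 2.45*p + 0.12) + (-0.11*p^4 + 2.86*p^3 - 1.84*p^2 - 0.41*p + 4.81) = 2.15*p^4 + 2.64*p^3 - 2.29*p^2 + 2.04*p + 4.93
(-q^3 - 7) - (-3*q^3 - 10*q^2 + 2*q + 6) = 2*q^3 + 10*q^2 - 2*q - 13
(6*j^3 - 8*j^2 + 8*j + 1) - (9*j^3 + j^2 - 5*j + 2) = -3*j^3 - 9*j^2 + 13*j - 1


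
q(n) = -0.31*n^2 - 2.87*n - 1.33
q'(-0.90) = -2.31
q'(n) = -0.62*n - 2.87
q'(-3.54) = -0.68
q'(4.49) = -5.65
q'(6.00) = -6.59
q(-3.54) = 4.95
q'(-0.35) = -2.65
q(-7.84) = 2.12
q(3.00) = -12.73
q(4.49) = -20.47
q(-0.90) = 1.00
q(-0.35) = -0.36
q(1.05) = -4.69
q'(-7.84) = 1.99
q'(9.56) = -8.80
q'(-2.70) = -1.20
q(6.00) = -29.71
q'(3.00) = -4.73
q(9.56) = -57.10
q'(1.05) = -3.52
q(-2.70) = 4.16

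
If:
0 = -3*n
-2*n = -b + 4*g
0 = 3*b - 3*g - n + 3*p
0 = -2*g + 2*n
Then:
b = 0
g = 0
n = 0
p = 0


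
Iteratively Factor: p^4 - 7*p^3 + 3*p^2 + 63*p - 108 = (p - 4)*(p^3 - 3*p^2 - 9*p + 27) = (p - 4)*(p - 3)*(p^2 - 9) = (p - 4)*(p - 3)^2*(p + 3)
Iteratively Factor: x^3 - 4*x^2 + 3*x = (x - 3)*(x^2 - x) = (x - 3)*(x - 1)*(x)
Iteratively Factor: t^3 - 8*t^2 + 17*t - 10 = (t - 1)*(t^2 - 7*t + 10) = (t - 5)*(t - 1)*(t - 2)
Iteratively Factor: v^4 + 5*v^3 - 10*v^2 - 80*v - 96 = (v + 4)*(v^3 + v^2 - 14*v - 24) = (v + 3)*(v + 4)*(v^2 - 2*v - 8) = (v + 2)*(v + 3)*(v + 4)*(v - 4)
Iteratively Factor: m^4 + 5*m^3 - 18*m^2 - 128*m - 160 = (m + 4)*(m^3 + m^2 - 22*m - 40) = (m + 4)^2*(m^2 - 3*m - 10) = (m + 2)*(m + 4)^2*(m - 5)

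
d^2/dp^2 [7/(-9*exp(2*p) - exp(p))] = 7*((9*exp(p) + 1)*(36*exp(p) + 1) - 2*(18*exp(p) + 1)^2)*exp(-p)/(9*exp(p) + 1)^3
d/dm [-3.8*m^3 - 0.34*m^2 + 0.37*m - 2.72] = -11.4*m^2 - 0.68*m + 0.37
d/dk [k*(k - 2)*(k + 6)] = 3*k^2 + 8*k - 12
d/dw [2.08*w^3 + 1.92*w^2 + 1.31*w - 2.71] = 6.24*w^2 + 3.84*w + 1.31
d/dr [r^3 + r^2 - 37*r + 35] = 3*r^2 + 2*r - 37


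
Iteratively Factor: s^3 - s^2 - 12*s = (s + 3)*(s^2 - 4*s) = (s - 4)*(s + 3)*(s)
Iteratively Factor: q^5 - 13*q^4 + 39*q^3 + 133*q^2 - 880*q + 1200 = (q - 5)*(q^4 - 8*q^3 - q^2 + 128*q - 240) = (q - 5)*(q - 3)*(q^3 - 5*q^2 - 16*q + 80) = (q - 5)*(q - 4)*(q - 3)*(q^2 - q - 20) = (q - 5)*(q - 4)*(q - 3)*(q + 4)*(q - 5)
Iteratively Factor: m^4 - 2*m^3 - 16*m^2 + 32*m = (m - 4)*(m^3 + 2*m^2 - 8*m) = (m - 4)*(m + 4)*(m^2 - 2*m) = m*(m - 4)*(m + 4)*(m - 2)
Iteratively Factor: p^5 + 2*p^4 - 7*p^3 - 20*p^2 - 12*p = (p + 2)*(p^4 - 7*p^2 - 6*p) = p*(p + 2)*(p^3 - 7*p - 6) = p*(p - 3)*(p + 2)*(p^2 + 3*p + 2) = p*(p - 3)*(p + 1)*(p + 2)*(p + 2)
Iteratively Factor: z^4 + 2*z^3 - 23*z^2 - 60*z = (z - 5)*(z^3 + 7*z^2 + 12*z) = (z - 5)*(z + 4)*(z^2 + 3*z) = z*(z - 5)*(z + 4)*(z + 3)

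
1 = 1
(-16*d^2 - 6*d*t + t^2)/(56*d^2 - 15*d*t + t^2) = (2*d + t)/(-7*d + t)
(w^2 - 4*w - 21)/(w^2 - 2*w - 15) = (w - 7)/(w - 5)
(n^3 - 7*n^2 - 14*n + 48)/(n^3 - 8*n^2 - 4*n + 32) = (n + 3)/(n + 2)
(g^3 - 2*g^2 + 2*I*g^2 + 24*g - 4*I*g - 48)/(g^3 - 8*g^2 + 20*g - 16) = (g^2 + 2*I*g + 24)/(g^2 - 6*g + 8)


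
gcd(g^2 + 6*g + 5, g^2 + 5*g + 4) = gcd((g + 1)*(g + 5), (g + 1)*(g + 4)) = g + 1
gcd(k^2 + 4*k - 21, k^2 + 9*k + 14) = k + 7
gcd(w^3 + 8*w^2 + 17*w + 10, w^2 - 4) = w + 2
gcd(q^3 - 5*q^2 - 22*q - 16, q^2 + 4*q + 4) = q + 2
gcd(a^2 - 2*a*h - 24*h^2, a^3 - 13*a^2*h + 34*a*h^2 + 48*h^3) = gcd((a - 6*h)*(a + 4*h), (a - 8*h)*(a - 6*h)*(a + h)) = a - 6*h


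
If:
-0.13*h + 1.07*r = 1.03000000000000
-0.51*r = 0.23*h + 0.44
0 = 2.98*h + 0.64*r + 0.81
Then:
No Solution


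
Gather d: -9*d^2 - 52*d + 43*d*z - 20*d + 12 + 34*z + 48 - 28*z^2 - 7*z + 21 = -9*d^2 + d*(43*z - 72) - 28*z^2 + 27*z + 81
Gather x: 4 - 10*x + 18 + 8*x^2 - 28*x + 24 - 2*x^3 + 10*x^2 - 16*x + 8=-2*x^3 + 18*x^2 - 54*x + 54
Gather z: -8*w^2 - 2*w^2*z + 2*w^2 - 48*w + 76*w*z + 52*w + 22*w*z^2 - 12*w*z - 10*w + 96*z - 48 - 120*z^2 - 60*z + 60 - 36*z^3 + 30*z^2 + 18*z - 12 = -6*w^2 - 6*w - 36*z^3 + z^2*(22*w - 90) + z*(-2*w^2 + 64*w + 54)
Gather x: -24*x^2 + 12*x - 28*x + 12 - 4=-24*x^2 - 16*x + 8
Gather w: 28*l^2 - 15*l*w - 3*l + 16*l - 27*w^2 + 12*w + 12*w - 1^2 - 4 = 28*l^2 + 13*l - 27*w^2 + w*(24 - 15*l) - 5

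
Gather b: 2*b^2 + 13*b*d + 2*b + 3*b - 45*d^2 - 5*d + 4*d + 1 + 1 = 2*b^2 + b*(13*d + 5) - 45*d^2 - d + 2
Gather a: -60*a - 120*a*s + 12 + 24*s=a*(-120*s - 60) + 24*s + 12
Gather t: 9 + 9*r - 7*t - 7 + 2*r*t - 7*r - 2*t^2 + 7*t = 2*r*t + 2*r - 2*t^2 + 2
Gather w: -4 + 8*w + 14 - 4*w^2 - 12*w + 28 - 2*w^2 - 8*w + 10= -6*w^2 - 12*w + 48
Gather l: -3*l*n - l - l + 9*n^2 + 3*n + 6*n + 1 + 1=l*(-3*n - 2) + 9*n^2 + 9*n + 2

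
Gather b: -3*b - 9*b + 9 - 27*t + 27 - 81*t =-12*b - 108*t + 36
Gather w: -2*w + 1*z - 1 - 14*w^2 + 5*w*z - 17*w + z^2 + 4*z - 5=-14*w^2 + w*(5*z - 19) + z^2 + 5*z - 6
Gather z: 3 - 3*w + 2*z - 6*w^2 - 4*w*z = -6*w^2 - 3*w + z*(2 - 4*w) + 3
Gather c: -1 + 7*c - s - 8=7*c - s - 9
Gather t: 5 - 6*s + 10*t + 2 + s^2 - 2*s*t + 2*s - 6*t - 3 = s^2 - 4*s + t*(4 - 2*s) + 4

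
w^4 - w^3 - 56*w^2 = w^2*(w - 8)*(w + 7)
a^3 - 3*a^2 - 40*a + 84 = (a - 7)*(a - 2)*(a + 6)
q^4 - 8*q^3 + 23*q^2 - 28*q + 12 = (q - 3)*(q - 2)^2*(q - 1)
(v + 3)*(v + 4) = v^2 + 7*v + 12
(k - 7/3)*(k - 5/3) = k^2 - 4*k + 35/9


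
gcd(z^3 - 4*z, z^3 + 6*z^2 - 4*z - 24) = z^2 - 4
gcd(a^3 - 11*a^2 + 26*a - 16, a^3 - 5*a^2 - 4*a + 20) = a - 2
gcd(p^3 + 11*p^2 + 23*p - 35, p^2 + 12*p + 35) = p^2 + 12*p + 35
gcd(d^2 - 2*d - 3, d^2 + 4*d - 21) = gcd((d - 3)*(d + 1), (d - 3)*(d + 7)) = d - 3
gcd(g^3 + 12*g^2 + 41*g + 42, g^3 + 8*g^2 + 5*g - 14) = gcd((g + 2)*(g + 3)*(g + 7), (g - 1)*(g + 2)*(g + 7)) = g^2 + 9*g + 14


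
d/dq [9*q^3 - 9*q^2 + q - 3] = 27*q^2 - 18*q + 1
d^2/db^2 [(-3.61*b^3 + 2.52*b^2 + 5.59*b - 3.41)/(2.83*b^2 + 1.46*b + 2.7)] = (-7.105427357601e-15*b^4 + 108.493098*b^3 - 364.777734*b^2 - 498.717168*b + 30.244148)/(22.665187*b^6 + 35.078982*b^5 + 82.969374*b^4 + 70.047296*b^3 + 79.15806*b^2 + 31.9302*b + 19.683)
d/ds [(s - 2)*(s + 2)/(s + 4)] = (s^2 + 8*s + 4)/(s^2 + 8*s + 16)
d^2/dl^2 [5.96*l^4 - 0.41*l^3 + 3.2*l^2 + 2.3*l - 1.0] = 71.52*l^2 - 2.46*l + 6.4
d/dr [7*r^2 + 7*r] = 14*r + 7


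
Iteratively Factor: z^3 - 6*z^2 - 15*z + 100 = (z - 5)*(z^2 - z - 20) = (z - 5)*(z + 4)*(z - 5)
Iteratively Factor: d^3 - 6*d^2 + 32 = (d - 4)*(d^2 - 2*d - 8) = (d - 4)^2*(d + 2)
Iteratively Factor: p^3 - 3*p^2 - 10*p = (p + 2)*(p^2 - 5*p) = p*(p + 2)*(p - 5)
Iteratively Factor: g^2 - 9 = (g - 3)*(g + 3)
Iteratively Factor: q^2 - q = (q - 1)*(q)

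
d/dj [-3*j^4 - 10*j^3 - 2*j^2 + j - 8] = -12*j^3 - 30*j^2 - 4*j + 1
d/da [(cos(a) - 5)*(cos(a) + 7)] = -2*(cos(a) + 1)*sin(a)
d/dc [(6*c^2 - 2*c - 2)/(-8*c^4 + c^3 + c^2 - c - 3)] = 2*((1 - 6*c)*(8*c^4 - c^3 - c^2 + c + 3) - (-3*c^2 + c + 1)*(32*c^3 - 3*c^2 - 2*c + 1))/(8*c^4 - c^3 - c^2 + c + 3)^2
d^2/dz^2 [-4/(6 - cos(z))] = 4*(sin(z)^2 - 6*cos(z) + 1)/(cos(z) - 6)^3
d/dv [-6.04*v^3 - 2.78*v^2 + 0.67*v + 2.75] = -18.12*v^2 - 5.56*v + 0.67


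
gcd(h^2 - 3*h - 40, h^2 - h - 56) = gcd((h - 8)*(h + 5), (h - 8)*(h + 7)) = h - 8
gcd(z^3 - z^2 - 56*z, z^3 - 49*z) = z^2 + 7*z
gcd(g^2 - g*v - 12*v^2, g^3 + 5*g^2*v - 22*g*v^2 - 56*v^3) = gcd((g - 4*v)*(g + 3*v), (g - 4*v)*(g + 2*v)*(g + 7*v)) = -g + 4*v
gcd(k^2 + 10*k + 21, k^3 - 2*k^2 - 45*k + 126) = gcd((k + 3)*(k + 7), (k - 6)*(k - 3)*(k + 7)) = k + 7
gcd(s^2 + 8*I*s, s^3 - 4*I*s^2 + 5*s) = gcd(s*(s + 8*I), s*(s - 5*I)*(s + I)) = s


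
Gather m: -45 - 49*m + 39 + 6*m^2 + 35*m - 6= 6*m^2 - 14*m - 12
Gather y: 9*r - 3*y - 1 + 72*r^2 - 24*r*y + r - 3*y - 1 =72*r^2 + 10*r + y*(-24*r - 6) - 2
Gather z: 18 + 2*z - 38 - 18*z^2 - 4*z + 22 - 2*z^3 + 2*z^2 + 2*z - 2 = -2*z^3 - 16*z^2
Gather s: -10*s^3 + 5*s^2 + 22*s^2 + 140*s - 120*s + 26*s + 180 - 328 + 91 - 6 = -10*s^3 + 27*s^2 + 46*s - 63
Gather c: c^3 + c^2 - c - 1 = c^3 + c^2 - c - 1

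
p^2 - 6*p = p*(p - 6)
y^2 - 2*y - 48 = (y - 8)*(y + 6)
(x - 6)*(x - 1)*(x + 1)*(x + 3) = x^4 - 3*x^3 - 19*x^2 + 3*x + 18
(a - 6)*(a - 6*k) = a^2 - 6*a*k - 6*a + 36*k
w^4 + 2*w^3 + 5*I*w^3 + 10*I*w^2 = w^2*(w + 2)*(w + 5*I)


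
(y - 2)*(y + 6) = y^2 + 4*y - 12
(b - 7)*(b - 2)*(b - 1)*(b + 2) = b^4 - 8*b^3 + 3*b^2 + 32*b - 28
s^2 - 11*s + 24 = (s - 8)*(s - 3)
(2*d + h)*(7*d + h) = 14*d^2 + 9*d*h + h^2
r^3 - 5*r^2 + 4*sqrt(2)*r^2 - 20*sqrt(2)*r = r*(r - 5)*(r + 4*sqrt(2))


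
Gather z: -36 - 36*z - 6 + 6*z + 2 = -30*z - 40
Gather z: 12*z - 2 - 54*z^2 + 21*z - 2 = -54*z^2 + 33*z - 4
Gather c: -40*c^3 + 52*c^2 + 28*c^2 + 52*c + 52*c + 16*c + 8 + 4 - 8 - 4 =-40*c^3 + 80*c^2 + 120*c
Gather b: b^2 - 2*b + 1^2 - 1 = b^2 - 2*b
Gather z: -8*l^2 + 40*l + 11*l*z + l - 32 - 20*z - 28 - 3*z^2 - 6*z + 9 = -8*l^2 + 41*l - 3*z^2 + z*(11*l - 26) - 51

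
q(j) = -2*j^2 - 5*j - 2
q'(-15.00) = 55.00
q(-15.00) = -377.00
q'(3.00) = -17.00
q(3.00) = -35.00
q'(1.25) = -10.00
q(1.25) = -11.38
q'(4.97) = -24.88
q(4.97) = -76.25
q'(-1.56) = 1.24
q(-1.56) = 0.93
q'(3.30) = -18.20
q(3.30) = -40.28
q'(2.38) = -14.52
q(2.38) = -25.23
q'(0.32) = -6.28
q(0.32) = -3.80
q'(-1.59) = 1.36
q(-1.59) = 0.89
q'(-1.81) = 2.24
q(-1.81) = 0.50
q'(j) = -4*j - 5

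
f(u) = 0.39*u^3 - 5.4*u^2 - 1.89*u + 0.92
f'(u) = 1.17*u^2 - 10.8*u - 1.89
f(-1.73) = -13.99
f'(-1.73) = 20.30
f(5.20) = -100.09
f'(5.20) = -26.41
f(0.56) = -1.76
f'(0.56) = -7.57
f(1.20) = -8.45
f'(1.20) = -13.17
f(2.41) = -29.54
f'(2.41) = -21.12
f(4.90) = -92.11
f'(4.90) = -26.72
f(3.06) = -44.25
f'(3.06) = -23.98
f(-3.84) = -93.53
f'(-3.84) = 56.83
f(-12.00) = -1427.92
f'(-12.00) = 296.19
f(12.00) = -125.44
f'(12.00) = 36.99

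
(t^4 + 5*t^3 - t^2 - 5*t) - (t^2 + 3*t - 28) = t^4 + 5*t^3 - 2*t^2 - 8*t + 28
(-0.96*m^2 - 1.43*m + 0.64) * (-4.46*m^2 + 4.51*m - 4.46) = 4.2816*m^4 + 2.0482*m^3 - 5.0221*m^2 + 9.2642*m - 2.8544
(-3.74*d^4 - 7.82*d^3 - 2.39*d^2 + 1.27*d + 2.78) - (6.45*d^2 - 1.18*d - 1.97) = -3.74*d^4 - 7.82*d^3 - 8.84*d^2 + 2.45*d + 4.75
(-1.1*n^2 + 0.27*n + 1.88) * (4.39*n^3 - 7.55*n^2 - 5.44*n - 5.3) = -4.829*n^5 + 9.4903*n^4 + 12.1987*n^3 - 9.8328*n^2 - 11.6582*n - 9.964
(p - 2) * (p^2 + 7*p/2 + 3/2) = p^3 + 3*p^2/2 - 11*p/2 - 3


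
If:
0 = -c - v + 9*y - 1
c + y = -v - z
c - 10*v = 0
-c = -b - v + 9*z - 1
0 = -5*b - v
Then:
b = 1/252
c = -25/126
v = -5/252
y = 197/2268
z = 149/1134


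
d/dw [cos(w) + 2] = -sin(w)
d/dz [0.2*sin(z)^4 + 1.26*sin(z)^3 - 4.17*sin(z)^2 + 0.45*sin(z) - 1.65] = (0.8*sin(z)^3 + 3.78*sin(z)^2 - 8.34*sin(z) + 0.45)*cos(z)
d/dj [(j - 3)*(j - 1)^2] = (j - 1)*(3*j - 7)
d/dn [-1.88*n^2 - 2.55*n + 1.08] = -3.76*n - 2.55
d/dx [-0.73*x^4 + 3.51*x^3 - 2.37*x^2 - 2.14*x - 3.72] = -2.92*x^3 + 10.53*x^2 - 4.74*x - 2.14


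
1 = 1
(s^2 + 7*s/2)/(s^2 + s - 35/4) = 2*s/(2*s - 5)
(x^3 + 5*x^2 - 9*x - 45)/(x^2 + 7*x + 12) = (x^2 + 2*x - 15)/(x + 4)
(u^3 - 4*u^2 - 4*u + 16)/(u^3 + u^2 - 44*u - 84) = (u^2 - 6*u + 8)/(u^2 - u - 42)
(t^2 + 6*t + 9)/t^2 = 1 + 6/t + 9/t^2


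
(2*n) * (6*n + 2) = 12*n^2 + 4*n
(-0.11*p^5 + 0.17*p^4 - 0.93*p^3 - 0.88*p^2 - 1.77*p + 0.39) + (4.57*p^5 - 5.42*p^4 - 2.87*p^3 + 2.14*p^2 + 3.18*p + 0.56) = 4.46*p^5 - 5.25*p^4 - 3.8*p^3 + 1.26*p^2 + 1.41*p + 0.95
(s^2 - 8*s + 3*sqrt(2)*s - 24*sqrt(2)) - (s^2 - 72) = -8*s + 3*sqrt(2)*s - 24*sqrt(2) + 72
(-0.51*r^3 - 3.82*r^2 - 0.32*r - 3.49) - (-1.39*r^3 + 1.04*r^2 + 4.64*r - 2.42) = 0.88*r^3 - 4.86*r^2 - 4.96*r - 1.07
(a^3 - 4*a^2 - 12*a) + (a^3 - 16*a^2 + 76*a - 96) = 2*a^3 - 20*a^2 + 64*a - 96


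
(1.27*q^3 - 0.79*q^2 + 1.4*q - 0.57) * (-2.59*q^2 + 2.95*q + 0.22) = -3.2893*q^5 + 5.7926*q^4 - 5.6771*q^3 + 5.4325*q^2 - 1.3735*q - 0.1254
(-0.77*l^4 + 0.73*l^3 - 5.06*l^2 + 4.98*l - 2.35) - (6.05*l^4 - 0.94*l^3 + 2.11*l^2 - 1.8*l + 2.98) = -6.82*l^4 + 1.67*l^3 - 7.17*l^2 + 6.78*l - 5.33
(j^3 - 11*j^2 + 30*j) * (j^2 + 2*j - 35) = j^5 - 9*j^4 - 27*j^3 + 445*j^2 - 1050*j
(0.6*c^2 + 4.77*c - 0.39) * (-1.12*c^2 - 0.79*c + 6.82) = -0.672*c^4 - 5.8164*c^3 + 0.7605*c^2 + 32.8395*c - 2.6598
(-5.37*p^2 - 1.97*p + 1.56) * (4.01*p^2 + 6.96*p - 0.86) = -21.5337*p^4 - 45.2749*p^3 - 2.8374*p^2 + 12.5518*p - 1.3416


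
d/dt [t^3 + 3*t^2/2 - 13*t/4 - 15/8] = 3*t^2 + 3*t - 13/4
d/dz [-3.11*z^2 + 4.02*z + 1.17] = 4.02 - 6.22*z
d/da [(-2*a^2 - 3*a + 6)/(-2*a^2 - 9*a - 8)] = 2*(6*a^2 + 28*a + 39)/(4*a^4 + 36*a^3 + 113*a^2 + 144*a + 64)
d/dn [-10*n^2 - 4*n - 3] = -20*n - 4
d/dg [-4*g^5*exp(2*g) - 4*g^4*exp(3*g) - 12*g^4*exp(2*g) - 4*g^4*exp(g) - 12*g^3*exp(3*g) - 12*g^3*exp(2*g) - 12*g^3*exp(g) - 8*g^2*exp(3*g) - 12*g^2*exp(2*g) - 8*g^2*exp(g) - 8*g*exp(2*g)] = 4*(-2*g^5*exp(g) - 3*g^4*exp(2*g) - 11*g^4*exp(g) - g^4 - 13*g^3*exp(2*g) - 18*g^3*exp(g) - 7*g^3 - 15*g^2*exp(2*g) - 15*g^2*exp(g) - 11*g^2 - 4*g*exp(2*g) - 10*g*exp(g) - 4*g - 2*exp(g))*exp(g)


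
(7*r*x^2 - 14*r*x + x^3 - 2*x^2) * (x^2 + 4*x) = 7*r*x^4 + 14*r*x^3 - 56*r*x^2 + x^5 + 2*x^4 - 8*x^3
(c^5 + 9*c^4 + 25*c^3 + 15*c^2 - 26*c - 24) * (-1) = -c^5 - 9*c^4 - 25*c^3 - 15*c^2 + 26*c + 24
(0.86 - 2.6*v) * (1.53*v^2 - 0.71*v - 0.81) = -3.978*v^3 + 3.1618*v^2 + 1.4954*v - 0.6966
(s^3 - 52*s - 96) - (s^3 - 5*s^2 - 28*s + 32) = 5*s^2 - 24*s - 128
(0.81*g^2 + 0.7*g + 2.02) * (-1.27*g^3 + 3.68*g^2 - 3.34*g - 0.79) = -1.0287*g^5 + 2.0918*g^4 - 2.6948*g^3 + 4.4557*g^2 - 7.2998*g - 1.5958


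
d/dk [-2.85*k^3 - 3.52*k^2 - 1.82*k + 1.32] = -8.55*k^2 - 7.04*k - 1.82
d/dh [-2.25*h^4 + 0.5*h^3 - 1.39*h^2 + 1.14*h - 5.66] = -9.0*h^3 + 1.5*h^2 - 2.78*h + 1.14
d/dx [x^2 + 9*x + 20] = 2*x + 9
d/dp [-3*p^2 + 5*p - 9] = 5 - 6*p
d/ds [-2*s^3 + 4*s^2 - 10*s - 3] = -6*s^2 + 8*s - 10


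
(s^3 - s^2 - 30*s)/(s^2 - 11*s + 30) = s*(s + 5)/(s - 5)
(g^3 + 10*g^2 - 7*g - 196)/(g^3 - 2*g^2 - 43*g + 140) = (g + 7)/(g - 5)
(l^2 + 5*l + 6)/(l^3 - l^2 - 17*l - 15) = (l + 2)/(l^2 - 4*l - 5)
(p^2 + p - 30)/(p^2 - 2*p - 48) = (p - 5)/(p - 8)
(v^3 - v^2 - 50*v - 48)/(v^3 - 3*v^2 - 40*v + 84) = (v^2 - 7*v - 8)/(v^2 - 9*v + 14)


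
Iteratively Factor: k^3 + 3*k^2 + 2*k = (k + 1)*(k^2 + 2*k) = k*(k + 1)*(k + 2)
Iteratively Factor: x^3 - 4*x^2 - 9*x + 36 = (x + 3)*(x^2 - 7*x + 12) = (x - 4)*(x + 3)*(x - 3)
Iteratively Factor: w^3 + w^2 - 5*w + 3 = (w - 1)*(w^2 + 2*w - 3) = (w - 1)*(w + 3)*(w - 1)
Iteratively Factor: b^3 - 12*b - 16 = (b - 4)*(b^2 + 4*b + 4) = (b - 4)*(b + 2)*(b + 2)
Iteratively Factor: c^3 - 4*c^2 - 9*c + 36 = (c - 3)*(c^2 - c - 12) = (c - 3)*(c + 3)*(c - 4)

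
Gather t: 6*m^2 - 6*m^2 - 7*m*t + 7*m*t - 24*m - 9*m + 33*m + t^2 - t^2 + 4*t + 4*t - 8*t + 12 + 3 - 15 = 0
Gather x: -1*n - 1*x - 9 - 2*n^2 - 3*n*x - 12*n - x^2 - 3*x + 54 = -2*n^2 - 13*n - x^2 + x*(-3*n - 4) + 45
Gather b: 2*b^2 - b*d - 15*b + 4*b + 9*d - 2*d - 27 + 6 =2*b^2 + b*(-d - 11) + 7*d - 21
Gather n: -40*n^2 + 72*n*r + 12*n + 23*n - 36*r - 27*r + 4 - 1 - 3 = -40*n^2 + n*(72*r + 35) - 63*r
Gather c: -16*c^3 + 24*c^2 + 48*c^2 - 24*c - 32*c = -16*c^3 + 72*c^2 - 56*c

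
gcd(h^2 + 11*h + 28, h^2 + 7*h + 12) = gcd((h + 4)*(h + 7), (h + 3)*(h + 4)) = h + 4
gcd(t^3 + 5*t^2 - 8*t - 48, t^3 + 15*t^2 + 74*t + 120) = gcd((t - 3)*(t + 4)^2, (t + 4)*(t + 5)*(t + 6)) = t + 4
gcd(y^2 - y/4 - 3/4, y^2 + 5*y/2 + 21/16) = y + 3/4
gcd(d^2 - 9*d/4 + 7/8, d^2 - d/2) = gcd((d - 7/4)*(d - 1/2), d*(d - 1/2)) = d - 1/2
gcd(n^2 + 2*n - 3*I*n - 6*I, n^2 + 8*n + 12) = n + 2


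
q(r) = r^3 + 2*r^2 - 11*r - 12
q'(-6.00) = 73.00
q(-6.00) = -90.00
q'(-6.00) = 73.00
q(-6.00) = -90.00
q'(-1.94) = -7.47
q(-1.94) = 9.57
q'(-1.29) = -11.17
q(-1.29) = 3.37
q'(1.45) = 1.11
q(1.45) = -20.70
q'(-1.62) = -9.61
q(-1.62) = 6.82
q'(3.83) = 48.33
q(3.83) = 31.39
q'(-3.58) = 13.13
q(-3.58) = 7.13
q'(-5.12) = 47.16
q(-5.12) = -37.47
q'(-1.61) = -9.66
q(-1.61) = 6.72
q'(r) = 3*r^2 + 4*r - 11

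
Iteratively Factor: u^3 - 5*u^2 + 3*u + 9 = (u - 3)*(u^2 - 2*u - 3) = (u - 3)*(u + 1)*(u - 3)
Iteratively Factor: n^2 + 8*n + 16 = (n + 4)*(n + 4)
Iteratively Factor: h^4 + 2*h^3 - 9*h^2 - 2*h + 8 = (h - 1)*(h^3 + 3*h^2 - 6*h - 8) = (h - 1)*(h + 1)*(h^2 + 2*h - 8) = (h - 2)*(h - 1)*(h + 1)*(h + 4)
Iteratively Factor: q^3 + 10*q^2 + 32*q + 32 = (q + 2)*(q^2 + 8*q + 16) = (q + 2)*(q + 4)*(q + 4)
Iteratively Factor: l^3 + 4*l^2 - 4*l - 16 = (l - 2)*(l^2 + 6*l + 8) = (l - 2)*(l + 2)*(l + 4)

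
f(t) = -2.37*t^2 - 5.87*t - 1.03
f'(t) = -4.74*t - 5.87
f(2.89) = -37.79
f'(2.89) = -19.57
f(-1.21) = 2.60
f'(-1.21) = -0.13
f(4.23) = -68.27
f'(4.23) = -25.92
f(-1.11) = 2.57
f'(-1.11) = -0.61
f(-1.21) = 2.60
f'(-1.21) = -0.13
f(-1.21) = 2.60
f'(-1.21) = -0.13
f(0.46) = -4.23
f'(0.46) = -8.05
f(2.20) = -25.41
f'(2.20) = -16.30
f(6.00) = -121.57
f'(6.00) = -34.31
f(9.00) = -245.83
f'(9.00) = -48.53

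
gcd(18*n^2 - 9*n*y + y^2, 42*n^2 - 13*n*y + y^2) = -6*n + y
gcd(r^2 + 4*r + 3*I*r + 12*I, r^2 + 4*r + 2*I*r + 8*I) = r + 4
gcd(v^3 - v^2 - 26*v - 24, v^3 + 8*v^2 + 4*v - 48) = v + 4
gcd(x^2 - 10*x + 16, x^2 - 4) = x - 2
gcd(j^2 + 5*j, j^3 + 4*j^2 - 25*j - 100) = j + 5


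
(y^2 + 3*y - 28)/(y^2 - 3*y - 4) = (y + 7)/(y + 1)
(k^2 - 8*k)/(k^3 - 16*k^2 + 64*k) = 1/(k - 8)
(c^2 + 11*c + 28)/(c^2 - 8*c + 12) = (c^2 + 11*c + 28)/(c^2 - 8*c + 12)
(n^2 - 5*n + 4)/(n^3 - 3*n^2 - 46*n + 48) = (n - 4)/(n^2 - 2*n - 48)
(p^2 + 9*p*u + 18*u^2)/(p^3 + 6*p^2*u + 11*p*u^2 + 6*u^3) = (p + 6*u)/(p^2 + 3*p*u + 2*u^2)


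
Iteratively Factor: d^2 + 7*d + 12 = (d + 4)*(d + 3)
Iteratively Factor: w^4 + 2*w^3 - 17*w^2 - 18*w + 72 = (w - 2)*(w^3 + 4*w^2 - 9*w - 36) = (w - 2)*(w + 4)*(w^2 - 9) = (w - 2)*(w + 3)*(w + 4)*(w - 3)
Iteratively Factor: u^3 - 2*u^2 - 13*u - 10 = (u - 5)*(u^2 + 3*u + 2) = (u - 5)*(u + 1)*(u + 2)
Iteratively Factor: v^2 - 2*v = (v - 2)*(v)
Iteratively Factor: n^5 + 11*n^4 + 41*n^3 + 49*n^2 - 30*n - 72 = (n + 4)*(n^4 + 7*n^3 + 13*n^2 - 3*n - 18) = (n + 3)*(n + 4)*(n^3 + 4*n^2 + n - 6) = (n + 3)^2*(n + 4)*(n^2 + n - 2) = (n - 1)*(n + 3)^2*(n + 4)*(n + 2)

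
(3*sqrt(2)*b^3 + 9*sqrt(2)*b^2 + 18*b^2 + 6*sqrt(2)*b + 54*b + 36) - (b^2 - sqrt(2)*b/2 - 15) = 3*sqrt(2)*b^3 + 9*sqrt(2)*b^2 + 17*b^2 + 13*sqrt(2)*b/2 + 54*b + 51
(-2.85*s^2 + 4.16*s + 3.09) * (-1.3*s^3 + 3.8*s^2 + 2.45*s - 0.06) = 3.705*s^5 - 16.238*s^4 + 4.8085*s^3 + 22.105*s^2 + 7.3209*s - 0.1854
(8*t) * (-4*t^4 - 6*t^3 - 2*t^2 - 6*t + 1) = -32*t^5 - 48*t^4 - 16*t^3 - 48*t^2 + 8*t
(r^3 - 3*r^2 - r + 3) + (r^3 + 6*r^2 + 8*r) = 2*r^3 + 3*r^2 + 7*r + 3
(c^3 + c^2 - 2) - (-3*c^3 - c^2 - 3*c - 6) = 4*c^3 + 2*c^2 + 3*c + 4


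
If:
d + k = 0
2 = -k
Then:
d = 2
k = -2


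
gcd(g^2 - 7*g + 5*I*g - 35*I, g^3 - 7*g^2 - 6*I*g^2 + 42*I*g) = g - 7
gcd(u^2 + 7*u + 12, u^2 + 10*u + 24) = u + 4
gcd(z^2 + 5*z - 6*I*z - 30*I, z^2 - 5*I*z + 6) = z - 6*I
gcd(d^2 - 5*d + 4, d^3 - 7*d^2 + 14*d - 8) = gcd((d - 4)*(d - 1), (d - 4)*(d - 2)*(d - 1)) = d^2 - 5*d + 4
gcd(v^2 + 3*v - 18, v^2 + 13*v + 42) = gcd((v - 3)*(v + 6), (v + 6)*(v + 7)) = v + 6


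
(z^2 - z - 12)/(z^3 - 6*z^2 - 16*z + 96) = (z + 3)/(z^2 - 2*z - 24)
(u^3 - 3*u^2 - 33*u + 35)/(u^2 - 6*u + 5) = (u^2 - 2*u - 35)/(u - 5)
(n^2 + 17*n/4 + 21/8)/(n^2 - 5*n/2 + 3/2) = (8*n^2 + 34*n + 21)/(4*(2*n^2 - 5*n + 3))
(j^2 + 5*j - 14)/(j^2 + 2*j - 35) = (j - 2)/(j - 5)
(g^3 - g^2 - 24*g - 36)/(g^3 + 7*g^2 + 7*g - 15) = (g^2 - 4*g - 12)/(g^2 + 4*g - 5)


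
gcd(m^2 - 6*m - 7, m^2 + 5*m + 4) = m + 1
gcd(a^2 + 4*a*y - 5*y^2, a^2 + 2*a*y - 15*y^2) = a + 5*y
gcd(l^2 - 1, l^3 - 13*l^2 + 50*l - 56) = 1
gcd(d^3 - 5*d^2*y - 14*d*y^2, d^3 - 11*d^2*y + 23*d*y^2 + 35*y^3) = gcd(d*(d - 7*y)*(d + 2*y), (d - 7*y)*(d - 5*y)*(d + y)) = -d + 7*y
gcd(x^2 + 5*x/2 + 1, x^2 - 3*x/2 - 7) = x + 2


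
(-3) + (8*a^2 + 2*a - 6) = 8*a^2 + 2*a - 9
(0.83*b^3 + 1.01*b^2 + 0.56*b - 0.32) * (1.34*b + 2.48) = 1.1122*b^4 + 3.4118*b^3 + 3.2552*b^2 + 0.96*b - 0.7936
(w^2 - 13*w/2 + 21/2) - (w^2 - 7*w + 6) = w/2 + 9/2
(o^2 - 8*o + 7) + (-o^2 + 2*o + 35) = 42 - 6*o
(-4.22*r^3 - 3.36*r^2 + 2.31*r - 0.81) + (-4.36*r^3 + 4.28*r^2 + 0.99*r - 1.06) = -8.58*r^3 + 0.92*r^2 + 3.3*r - 1.87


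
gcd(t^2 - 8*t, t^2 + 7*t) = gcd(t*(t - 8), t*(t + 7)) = t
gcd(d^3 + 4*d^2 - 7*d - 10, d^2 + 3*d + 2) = d + 1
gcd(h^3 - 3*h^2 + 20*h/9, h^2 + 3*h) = h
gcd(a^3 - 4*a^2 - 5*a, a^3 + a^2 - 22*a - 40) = a - 5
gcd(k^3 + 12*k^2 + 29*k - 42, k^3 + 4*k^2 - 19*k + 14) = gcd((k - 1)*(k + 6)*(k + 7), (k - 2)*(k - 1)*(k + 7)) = k^2 + 6*k - 7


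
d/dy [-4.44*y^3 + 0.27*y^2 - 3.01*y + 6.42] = -13.32*y^2 + 0.54*y - 3.01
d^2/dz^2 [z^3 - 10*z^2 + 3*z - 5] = 6*z - 20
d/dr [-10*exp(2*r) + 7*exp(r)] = (7 - 20*exp(r))*exp(r)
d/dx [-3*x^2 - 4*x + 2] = -6*x - 4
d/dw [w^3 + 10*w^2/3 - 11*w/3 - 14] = 3*w^2 + 20*w/3 - 11/3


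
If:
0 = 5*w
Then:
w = 0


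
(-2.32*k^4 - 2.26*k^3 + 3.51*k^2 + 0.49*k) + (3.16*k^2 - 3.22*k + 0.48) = -2.32*k^4 - 2.26*k^3 + 6.67*k^2 - 2.73*k + 0.48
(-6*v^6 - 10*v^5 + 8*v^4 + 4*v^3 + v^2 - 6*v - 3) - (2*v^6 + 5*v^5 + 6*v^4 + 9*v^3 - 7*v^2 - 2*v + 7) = -8*v^6 - 15*v^5 + 2*v^4 - 5*v^3 + 8*v^2 - 4*v - 10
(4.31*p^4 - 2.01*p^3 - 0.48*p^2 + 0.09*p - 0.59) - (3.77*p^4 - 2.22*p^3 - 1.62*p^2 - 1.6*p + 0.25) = 0.54*p^4 + 0.21*p^3 + 1.14*p^2 + 1.69*p - 0.84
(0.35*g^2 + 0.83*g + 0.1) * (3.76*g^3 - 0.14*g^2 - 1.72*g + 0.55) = 1.316*g^5 + 3.0718*g^4 - 0.3422*g^3 - 1.2491*g^2 + 0.2845*g + 0.055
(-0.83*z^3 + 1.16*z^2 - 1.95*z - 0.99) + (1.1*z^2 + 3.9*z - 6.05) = -0.83*z^3 + 2.26*z^2 + 1.95*z - 7.04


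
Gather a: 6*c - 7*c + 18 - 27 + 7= -c - 2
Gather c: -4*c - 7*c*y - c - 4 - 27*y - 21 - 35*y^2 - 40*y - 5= c*(-7*y - 5) - 35*y^2 - 67*y - 30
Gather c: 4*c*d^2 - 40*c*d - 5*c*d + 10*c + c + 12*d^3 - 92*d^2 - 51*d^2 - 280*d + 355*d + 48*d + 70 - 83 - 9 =c*(4*d^2 - 45*d + 11) + 12*d^3 - 143*d^2 + 123*d - 22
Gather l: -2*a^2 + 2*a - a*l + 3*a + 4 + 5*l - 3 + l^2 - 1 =-2*a^2 + 5*a + l^2 + l*(5 - a)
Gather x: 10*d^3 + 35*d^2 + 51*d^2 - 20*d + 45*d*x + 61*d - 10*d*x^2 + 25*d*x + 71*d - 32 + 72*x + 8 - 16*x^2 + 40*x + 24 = 10*d^3 + 86*d^2 + 112*d + x^2*(-10*d - 16) + x*(70*d + 112)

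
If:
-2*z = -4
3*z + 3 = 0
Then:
No Solution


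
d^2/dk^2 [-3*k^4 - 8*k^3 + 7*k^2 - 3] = -36*k^2 - 48*k + 14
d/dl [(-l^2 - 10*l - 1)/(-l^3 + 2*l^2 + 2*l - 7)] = (-l^4 - 20*l^3 + 15*l^2 + 18*l + 72)/(l^6 - 4*l^5 + 22*l^3 - 24*l^2 - 28*l + 49)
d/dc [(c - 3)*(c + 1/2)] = 2*c - 5/2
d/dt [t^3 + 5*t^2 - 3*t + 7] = 3*t^2 + 10*t - 3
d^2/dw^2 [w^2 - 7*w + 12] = 2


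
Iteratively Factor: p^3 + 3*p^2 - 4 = (p + 2)*(p^2 + p - 2) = (p - 1)*(p + 2)*(p + 2)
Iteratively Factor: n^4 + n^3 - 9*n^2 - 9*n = (n)*(n^3 + n^2 - 9*n - 9) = n*(n + 1)*(n^2 - 9) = n*(n - 3)*(n + 1)*(n + 3)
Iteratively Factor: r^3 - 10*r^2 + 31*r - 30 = (r - 5)*(r^2 - 5*r + 6) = (r - 5)*(r - 3)*(r - 2)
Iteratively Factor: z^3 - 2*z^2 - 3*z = (z)*(z^2 - 2*z - 3) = z*(z + 1)*(z - 3)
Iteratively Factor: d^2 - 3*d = (d - 3)*(d)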